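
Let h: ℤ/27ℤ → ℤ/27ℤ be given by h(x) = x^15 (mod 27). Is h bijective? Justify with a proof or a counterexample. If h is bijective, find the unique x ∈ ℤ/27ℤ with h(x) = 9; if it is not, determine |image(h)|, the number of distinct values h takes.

h(0) = 0^15 = 0.
h(3): Repeated squaring mod 27: 3^1 ≡ 3, 3^2 ≡ 3² = 9, 3^4 ≡ 9² = 81 ≡ 0, 3^8 ≡ 0² = 0. Since 15 = 8 + 4 + 2 + 1, 3^15 ≡ 0·0·9·3: 0·0 = 0, then 0·9 = 0, then 0·3 = 0. So 3^15 ≡ 0 (mod 27).
So h(0) = h(3) = 0 while 0 ≠ 3, hence h is not injective, hence not bijective.
Since h is not bijective, we determine |image(h)|. Computing x^15 mod 27 for each x (by repeated squaring, reducing mod 27 at every step), the values h(0), h(1), …, h(26) are: 0, 1, 17, 0, 19, 8, 0, 10, 26, 0, 1, 17, 0, 19, 8, 0, 10, 26, 0, 1, 17, 0, 19, 8, 0, 10, 26.
The distinct values are {0, 1, 8, 10, 17, 19, 26}; there are 7 of them.

7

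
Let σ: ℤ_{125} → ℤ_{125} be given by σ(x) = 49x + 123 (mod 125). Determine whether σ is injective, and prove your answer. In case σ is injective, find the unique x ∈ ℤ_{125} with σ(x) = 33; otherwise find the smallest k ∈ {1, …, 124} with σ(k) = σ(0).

Recall that σ is injective if σ(u) = σ(v) implies u = v.
Suppose σ(u) = σ(v) in ℤ_{125}. Then 49u + 123 ≡ 49v + 123 (mod 125), hence 49(u − v) ≡ 0 (mod 125).
Since gcd(49, 125) = 1, 49 is invertible modulo 125, so u − v ≡ 0 (mod 125), i.e. u = v.
So σ is injective.
We now compute 49⁻¹ mod 125 explicitly. Euclid's algorithm: 125 = 2·49 + 27, 49 = 1·27 + 22, 27 = 1·22 + 5, 22 = 4·5 + 2, 5 = 2·2 + 1; back-substituting gives 1 = 74·49 − 29·125, so 49⁻¹ ≡ 74 (mod 125).
Since σ is injective, we compute σ⁻¹(33): solve 49x + 123 ≡ 33 (mod 125), i.e. 49x ≡ 35 (mod 125).
Multiplying by 49⁻¹ = 74 gives x ≡ 74·35 = 2590 = 20·125 + 90 ≡ 90 (mod 125).
Check: σ(90) = 49·90 + 123 = 4533 = 36·125 + 33 ≡ 33 (mod 125).

90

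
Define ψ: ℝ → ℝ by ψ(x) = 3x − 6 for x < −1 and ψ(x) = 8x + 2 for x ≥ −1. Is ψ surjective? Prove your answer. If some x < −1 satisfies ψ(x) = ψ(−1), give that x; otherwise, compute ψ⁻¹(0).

-1/4

Both pieces are strictly increasing (slopes 3 and 8), so each is injective on its own interval.
The left piece maps (−∞, −1) onto (−∞, −9); the right piece maps [−1, ∞) onto [−6, ∞).
The union (−∞, −9) ∪ [−6, ∞) omits the interval between −9 and −6; in particular −9 has no preimage. So ψ is not surjective.
Because the two images are disjoint, no x < −1 has ψ(x) = ψ(−1), so we compute ψ⁻¹(0): 0 lies in [−6, ∞), so solve 8x + 2 = 0: x = (0 − 2)/8 = −1/4.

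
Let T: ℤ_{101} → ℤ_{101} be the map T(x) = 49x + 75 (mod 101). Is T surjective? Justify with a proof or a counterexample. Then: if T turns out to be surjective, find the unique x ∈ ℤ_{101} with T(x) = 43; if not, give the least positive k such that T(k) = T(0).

Recall: surjectivity means every element of the codomain has a preimage under T.
Since gcd(49, 101) = 1, 49 is invertible modulo 101. Euclid's algorithm: 101 = 2·49 + 3, 49 = 16·3 + 1; back-substituting gives 1 = 33·49 − 16·101, so 49⁻¹ ≡ 33 (mod 101).
Then y ↦ 33(y − 75) is a two-sided inverse to T, so every y ∈ ℤ_{101} has a preimage.
So T is surjective.
Since T is surjective, we find T⁻¹(43): we need 49x ≡ 43 − 75 ≡ 69 (mod 101). Using 49⁻¹ = 33: x ≡ 33·69 = 2277 = 22·101 + 55, so x = 55.
Check: T(55) = 49·55 + 75 = 2770 = 27·101 + 43 ≡ 43 (mod 101).

55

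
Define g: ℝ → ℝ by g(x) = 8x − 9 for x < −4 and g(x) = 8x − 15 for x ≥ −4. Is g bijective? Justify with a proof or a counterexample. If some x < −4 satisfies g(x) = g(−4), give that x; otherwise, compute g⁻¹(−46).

-19/4

Both pieces are strictly increasing (slopes 8 and 8), so each is injective on its own interval.
The left piece maps (−∞, −4) onto (−∞, −41); the right piece maps [−4, ∞) onto [−47, ∞).
These images overlap. In particular g(−4) = −47 (right piece), and solving 8x − 9 = −47 on the left piece gives x = −19/4 < −4.
So g(−19/4) = g(−4) with −19/4 ≠ −4, and g is not injective, hence not bijective. This x = −19/4 is the requested value below −4.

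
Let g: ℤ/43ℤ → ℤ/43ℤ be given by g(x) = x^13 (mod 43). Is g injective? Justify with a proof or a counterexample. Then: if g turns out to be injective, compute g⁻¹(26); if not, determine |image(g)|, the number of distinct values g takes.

30

Since 43 is prime, the nonzero elements of ℤ/43ℤ form a cyclic group of order 42.
As gcd(13, 42) = 1, raising to the 13th power is a bijection on this group: if a^13 ≡ b^13 then (ab^{−1})^13 = 1, and the only element of order dividing gcd(13, 42) = 1 is 1, so a = b.
With g(0) = 0 this makes g injective on all of ℤ/43ℤ, hence bijective (finite equal-size domain and codomain). In particular g is injective.
Since g is injective, we find the preimage of 26. The inverse of x ↦ x^13 on (ℤ/43ℤ)^× is x ↦ x^13, because 13·13 = 169 = 4·42 + 1 ≡ 1 (mod 42) and x^{42} = 1 for x ≠ 0 (Fermat). So g⁻¹(26) = 26^13 mod 43.
Repeated squaring mod 43: 26^1 ≡ 26, 26^2 ≡ 26² = 676 ≡ 31, 26^4 ≡ 31² = 961 ≡ 15, 26^8 ≡ 15² = 225 ≡ 10. Since 13 = 8 + 4 + 1, 26^13 ≡ 10·15·26: 10·15 = 150 ≡ 21, then 21·26 = 546 ≡ 30. So 26^13 ≡ 30 (mod 43).
Hence g⁻¹(26) = 30.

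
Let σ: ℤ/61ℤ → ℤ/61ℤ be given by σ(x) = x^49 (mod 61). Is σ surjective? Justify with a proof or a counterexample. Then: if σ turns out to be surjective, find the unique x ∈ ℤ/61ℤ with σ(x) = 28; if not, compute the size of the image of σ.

37

Since 61 is prime, the nonzero elements of ℤ/61ℤ form a cyclic group of order 60.
As gcd(49, 60) = 1, raising to the 49th power is a bijection on this group: if u^49 ≡ v^49 then (uv^{−1})^49 = 1, and the only element of order dividing gcd(49, 60) = 1 is 1, so u = v.
With σ(0) = 0 this makes σ injective on all of ℤ/61ℤ, hence bijective (finite equal-size domain and codomain). In particular σ is surjective.
Since σ is surjective, we find the preimage of 28. The inverse of x ↦ x^49 on (ℤ/61ℤ)^× is x ↦ x^49, because 49·49 = 2401 = 40·60 + 1 ≡ 1 (mod 60) and x^{60} = 1 for x ≠ 0 (Fermat). So σ⁻¹(28) = 28^49 mod 61.
Repeated squaring mod 61: 28^1 ≡ 28, 28^2 ≡ 28² = 784 ≡ 52, 28^4 ≡ 52² = 2704 ≡ 20, 28^8 ≡ 20² = 400 ≡ 34, 28^16 ≡ 34² = 1156 ≡ 58, 28^32 ≡ 58² = 3364 ≡ 9. Since 49 = 32 + 16 + 1, 28^49 ≡ 9·58·28: 9·58 = 522 ≡ 34, then 34·28 = 952 ≡ 37. So 28^49 ≡ 37 (mod 61).
Hence σ⁻¹(28) = 37.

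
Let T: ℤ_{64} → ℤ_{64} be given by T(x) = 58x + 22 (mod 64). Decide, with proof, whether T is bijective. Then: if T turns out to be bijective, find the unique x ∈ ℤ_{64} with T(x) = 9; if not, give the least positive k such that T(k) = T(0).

By definition, injectivity means: for all x_1, x_2 in the domain, T(x_1) = T(x_2) implies x_1 = x_2.
We have gcd(58, 64) = 2 > 1. Taking x_1 = 0 and x_2 = 32: T(0) = 22 and T(32) = 58·32 + 22 = 1878 ≡ 22 (mod 64).
So T(0) = T(32) while 0 ≠ 32, hence T is not injective, hence not bijective.
Since T is not bijective, we find the least positive k with T(k) = T(0): this means 58k ≡ 0 (mod 64), i.e. 64 ∣ 58k. Since gcd(58, 64) = 2, dividing through by 2 this holds exactly when 32 ∣ 29k, and as gcd(29, 32) = 1, exactly when 32 ∣ k.
The smallest positive such k is 32.

32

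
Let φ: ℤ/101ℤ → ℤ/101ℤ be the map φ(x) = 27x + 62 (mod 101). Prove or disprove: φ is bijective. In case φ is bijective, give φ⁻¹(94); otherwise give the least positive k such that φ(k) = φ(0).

76

If φ(s) = φ(t), then 27s ≡ 27t (mod 101). Because gcd(27, 101) = 1, we may cancel 27 to get s ≡ t (mod 101).
We now compute 27⁻¹ mod 101 explicitly. Euclid's algorithm: 101 = 3·27 + 20, 27 = 1·20 + 7, 20 = 2·7 + 6, 7 = 1·6 + 1; back-substituting gives 1 = 15·27 − 4·101, so 27⁻¹ ≡ 15 (mod 101).
For any y ∈ ℤ/101ℤ, x = 15(y − 62) mod 101 satisfies φ(x) = 27·15(y − 62) + 62 ≡ y (since 27·15 ≡ 1 mod 101). So every y has a preimage.
Hence φ is bijective.
Since φ is bijective, we compute φ⁻¹(94): solve 27x + 62 ≡ 94 (mod 101), i.e. 27x ≡ 32 (mod 101).
Multiplying by 27⁻¹ = 15 gives x ≡ 15·32 = 480 = 4·101 + 76 ≡ 76 (mod 101).
Check: φ(76) = 27·76 + 62 = 2114 = 20·101 + 94 ≡ 94 (mod 101).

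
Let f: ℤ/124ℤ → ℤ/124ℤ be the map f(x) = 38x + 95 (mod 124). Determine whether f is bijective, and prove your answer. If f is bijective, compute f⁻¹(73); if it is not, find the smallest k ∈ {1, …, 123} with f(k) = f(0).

62

We have gcd(38, 124) = 2 > 1. Taking x_1 = 0 and x_2 = 62: f(0) = 95 and f(62) = 38·62 + 95 = 2451 ≡ 95 (mod 124).
So f(0) = f(62) while 0 ≠ 62, therefore f is not injective, hence not bijective.
Since f is not bijective, we find the least positive k with f(k) = f(0): this means 38k ≡ 0 (mod 124), i.e. 124 ∣ 38k. Since gcd(38, 124) = 2, dividing through by 2 this holds exactly when 62 ∣ 19k, and as gcd(19, 62) = 1, exactly when 62 ∣ k.
The smallest positive such k is 62.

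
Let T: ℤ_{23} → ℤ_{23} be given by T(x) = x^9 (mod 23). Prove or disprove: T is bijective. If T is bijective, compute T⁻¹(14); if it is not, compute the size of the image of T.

Since 23 is prime, the nonzero elements of ℤ_{23} form a cyclic group of order 22.
As gcd(9, 22) = 1, raising to the 9th power is a bijection on this group: if s^9 ≡ t^9 then (st^{−1})^9 = 1, and the only element of order dividing gcd(9, 22) = 1 is 1, so s = t.
With T(0) = 0 this makes T injective on all of ℤ_{23}, hence bijective (finite equal-size domain and codomain). In particular T is bijective.
Since T is bijective, we find the preimage of 14. The inverse of x ↦ x^9 on (ℤ_{23})^× is x ↦ x^5, because 9·5 = 45 = 2·22 + 1 ≡ 1 (mod 22) and x^{22} = 1 for x ≠ 0 (Fermat). So T⁻¹(14) = 14^5 mod 23.
Repeated squaring mod 23: 14^1 ≡ 14, 14^2 ≡ 14² = 196 ≡ 12, 14^4 ≡ 12² = 144 ≡ 6. Since 5 = 4 + 1, 14^5 ≡ 6·14: 6·14 = 84 ≡ 15. So 14^5 ≡ 15 (mod 23).
Hence T⁻¹(14) = 15.

15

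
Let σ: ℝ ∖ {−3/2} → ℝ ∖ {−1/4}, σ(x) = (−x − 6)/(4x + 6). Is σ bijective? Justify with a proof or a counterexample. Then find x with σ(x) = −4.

-6/5

Suppose σ(u) = σ(v). Cross-multiplying: (−u − 6)(4v + 6) = (−v − 6)(4u + 6).
Expanding both sides and cancelling the symmetric terms leaves 18·(u − v) = 0. Since 18 ≠ 0, u = v. Hence σ is injective.
For any y ≠ −1/4, solving y(4x + 6) = −x − 6 for x gives a well-defined x ≠ −3/2. So σ is surjective.
Thus σ is bijective.
Solving σ(x) = −4: cross-multiplying gives −x − 6 = −4(4x + 6), which rearranges to 15x = −18, so x = −6/5.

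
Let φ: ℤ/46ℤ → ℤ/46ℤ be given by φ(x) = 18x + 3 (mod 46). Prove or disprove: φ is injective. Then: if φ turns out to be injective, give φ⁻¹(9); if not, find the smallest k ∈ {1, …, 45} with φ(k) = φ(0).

23

By definition, φ is injective if φ(x_1) = φ(x_2) implies x_1 = x_2.
We have gcd(18, 46) = 2 > 1. Taking x_1 = 0 and x_2 = 23: φ(0) = 3 and φ(23) = 18·23 + 3 = 417 ≡ 3 (mod 46).
So φ(0) = φ(23) while 0 ≠ 23, therefore φ is not injective.
Since φ is not injective, we find the least positive k with φ(k) = φ(0): this means 18k ≡ 0 (mod 46), i.e. 46 ∣ 18k. Since gcd(18, 46) = 2, dividing through by 2 this holds exactly when 23 ∣ 9k, and as gcd(9, 23) = 1, exactly when 23 ∣ k.
The smallest positive such k is 23.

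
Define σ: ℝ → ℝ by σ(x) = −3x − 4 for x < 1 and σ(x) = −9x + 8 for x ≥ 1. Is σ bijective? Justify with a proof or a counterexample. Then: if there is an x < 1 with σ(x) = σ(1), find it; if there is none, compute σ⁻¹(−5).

Both pieces are strictly decreasing (slopes −3 and −9), so each is injective on its own interval.
The left piece maps (−∞, 1) onto (−7, ∞); the right piece maps [1, ∞) onto (−∞, −1].
These images overlap. In particular σ(1) = −1 (right piece), and solving −3x − 4 = −1 on the left piece gives x = −1 < 1.
So σ(−1) = σ(1) with −1 ≠ 1, and σ is not injective, hence not bijective. This x = −1 is the requested value below 1.

-1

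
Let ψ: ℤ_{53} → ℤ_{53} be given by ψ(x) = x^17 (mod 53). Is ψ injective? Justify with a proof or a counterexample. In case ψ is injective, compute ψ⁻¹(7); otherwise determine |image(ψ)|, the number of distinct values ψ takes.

Since 53 is prime, the nonzero elements of ℤ_{53} form a cyclic group of order 52.
As gcd(17, 52) = 1, raising to the 17th power is a bijection on this group: if a^17 ≡ b^17 then (ab^{−1})^17 = 1, and the only element of order dividing gcd(17, 52) = 1 is 1, so a = b.
With ψ(0) = 0 this makes ψ injective on all of ℤ_{53}, hence bijective (finite equal-size domain and codomain). In particular ψ is injective.
Since ψ is injective, we find the preimage of 7. The inverse of x ↦ x^17 on (ℤ_{53})^× is x ↦ x^49, because 17·49 = 833 = 16·52 + 1 ≡ 1 (mod 52) and x^{52} = 1 for x ≠ 0 (Fermat). So ψ⁻¹(7) = 7^49 mod 53.
Repeated squaring mod 53: 7^1 ≡ 7, 7^2 ≡ 7² = 49, 7^4 ≡ 49² = 2401 ≡ 16, 7^8 ≡ 16² = 256 ≡ 44, 7^16 ≡ 44² = 1936 ≡ 28, 7^32 ≡ 28² = 784 ≡ 42. Since 49 = 32 + 16 + 1, 7^49 ≡ 42·28·7: 42·28 = 1176 ≡ 10, then 10·7 = 70 ≡ 17. So 7^49 ≡ 17 (mod 53).
Hence ψ⁻¹(7) = 17.

17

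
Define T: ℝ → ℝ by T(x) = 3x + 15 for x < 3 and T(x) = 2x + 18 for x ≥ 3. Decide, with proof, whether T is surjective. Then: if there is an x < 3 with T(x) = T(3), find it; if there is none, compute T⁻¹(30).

6

Both pieces are strictly increasing (slopes 3 and 2), so each is injective on its own interval.
The left piece maps (−∞, 3) onto (−∞, 24); the right piece maps [3, ∞) onto [24, ∞).
These images together cover ℝ, so T is surjective.
Because the two images are disjoint, no x < 3 has T(x) = T(3), so we compute T⁻¹(30): 30 lies in [24, ∞), so solve 2x + 18 = 30: x = (30 − 18)/2 = 6.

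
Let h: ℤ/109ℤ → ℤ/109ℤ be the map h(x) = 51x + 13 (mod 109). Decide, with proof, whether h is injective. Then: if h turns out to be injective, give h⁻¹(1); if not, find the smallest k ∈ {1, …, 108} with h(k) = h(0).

Suppose h(s) = h(t) in ℤ/109ℤ. Then 51s + 13 ≡ 51t + 13 (mod 109), hence 51(s − t) ≡ 0 (mod 109).
Since gcd(51, 109) = 1, 51 is invertible modulo 109, hence s − t ≡ 0 (mod 109), i.e. s = t.
Therefore h is injective.
We now compute 51⁻¹ mod 109 explicitly. Euclid's algorithm: 109 = 2·51 + 7, 51 = 7·7 + 2, 7 = 3·2 + 1; back-substituting gives 1 = 62·51 − 29·109, so 51⁻¹ ≡ 62 (mod 109).
Since h is injective, we compute h⁻¹(1): solve 51x + 13 ≡ 1 (mod 109), i.e. 51x ≡ 97 (mod 109).
Multiplying by 51⁻¹ = 62 gives x ≡ 62·97 = 6014 = 55·109 + 19 ≡ 19 (mod 109).
Check: h(19) = 51·19 + 13 = 982 = 9·109 + 1 ≡ 1 (mod 109).

19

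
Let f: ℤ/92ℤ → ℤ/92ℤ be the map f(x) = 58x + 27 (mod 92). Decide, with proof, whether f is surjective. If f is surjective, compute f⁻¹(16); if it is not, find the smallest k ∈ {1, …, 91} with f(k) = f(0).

By definition, f is surjective if every y in the codomain equals f(x) for some x in the domain.
Since gcd(58, 92) = 2, we have 58x ≡ 0 (mod 2) for all x, so f(x) ≡ 1 (mod 2).
But 0 ≢ 1 (mod 2), so 0 ∈ ℤ/92ℤ has no preimage. Thus f is not surjective.
Since f is not surjective, we find the least positive k with f(k) = f(0): this means 58k ≡ 0 (mod 92), i.e. 92 ∣ 58k. Since gcd(58, 92) = 2, dividing through by 2 this holds exactly when 46 ∣ 29k, and as gcd(29, 46) = 1, exactly when 46 ∣ k.
The smallest positive such k is 46.

46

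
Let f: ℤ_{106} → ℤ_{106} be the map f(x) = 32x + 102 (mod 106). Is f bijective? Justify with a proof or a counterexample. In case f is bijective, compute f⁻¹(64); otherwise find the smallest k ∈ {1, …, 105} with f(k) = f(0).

53

We have gcd(32, 106) = 2 > 1. Taking a = 0 and b = 53: f(0) = 102 and f(53) = 32·53 + 102 = 1798 ≡ 102 (mod 106).
So f(0) = f(53) while 0 ≠ 53, hence f is not injective, hence not bijective.
Since f is not bijective, we find the least positive k with f(k) = f(0): this means 32k ≡ 0 (mod 106), i.e. 106 ∣ 32k. Since gcd(32, 106) = 2, dividing through by 2 this holds exactly when 53 ∣ 16k, and as gcd(16, 53) = 1, exactly when 53 ∣ k.
The smallest positive such k is 53.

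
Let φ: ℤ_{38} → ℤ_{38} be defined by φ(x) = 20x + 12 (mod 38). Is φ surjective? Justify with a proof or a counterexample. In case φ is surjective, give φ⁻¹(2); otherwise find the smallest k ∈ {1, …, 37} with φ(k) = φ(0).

Since gcd(20, 38) = 2, we have 20x ≡ 0 (mod 2) for all x, so φ(x) ≡ 0 (mod 2).
But 1 ≢ 0 (mod 2), so 1 ∈ ℤ_{38} has no preimage. Therefore φ is not surjective.
Since φ is not surjective, we find the least positive k with φ(k) = φ(0): this means 20k ≡ 0 (mod 38), i.e. 38 ∣ 20k. Since gcd(20, 38) = 2, dividing through by 2 this holds exactly when 19 ∣ 10k, and as gcd(10, 19) = 1, exactly when 19 ∣ k.
The smallest positive such k is 19.

19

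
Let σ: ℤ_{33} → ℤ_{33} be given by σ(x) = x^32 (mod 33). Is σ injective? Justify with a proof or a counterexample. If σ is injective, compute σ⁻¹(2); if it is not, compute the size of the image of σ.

12

σ(4): Repeated squaring mod 33: 4^1 ≡ 4, 4^2 ≡ 4² = 16, 4^4 ≡ 16² = 256 ≡ 25, 4^8 ≡ 25² = 625 ≡ 31, 4^16 ≡ 31² = 961 ≡ 4, 4^32 ≡ 4² = 16. So 4^32 ≡ 16 (mod 33).
σ(7): Repeated squaring mod 33: 7^1 ≡ 7, 7^2 ≡ 7² = 49 ≡ 16, 7^4 ≡ 16² = 256 ≡ 25, 7^8 ≡ 25² = 625 ≡ 31, 7^16 ≡ 31² = 961 ≡ 4, 7^32 ≡ 4² = 16. So 7^32 ≡ 16 (mod 33).
So σ(4) = σ(7) = 16 while 4 ≠ 7, therefore σ is not injective.
Since σ is not injective, we determine |image(σ)|. Computing x^32 mod 33 for each x (by repeated squaring, reducing mod 33 at every step), the values σ(0), σ(1), …, σ(32) are: 0, 1, 4, 9, 16, 25, 3, 16, 31, 15, 1, 22, 12, 4, 31, 27, 25, 25, 27, 31, 4, 12, 22, 1, 15, 31, 16, 3, 25, 16, 9, 4, 1.
The distinct values are {0, 1, 3, 4, 9, 12, 15, 16, 22, 25, 27, 31}; there are 12 of them.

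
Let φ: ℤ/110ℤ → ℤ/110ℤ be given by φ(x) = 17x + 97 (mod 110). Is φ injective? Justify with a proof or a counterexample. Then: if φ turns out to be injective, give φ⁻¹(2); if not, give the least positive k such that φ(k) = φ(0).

If φ(u) = φ(v), then 17u ≡ 17v (mod 110). Because gcd(17, 110) = 1, we may cancel 17 to get u ≡ v (mod 110).
Therefore φ is injective.
We now compute 17⁻¹ mod 110 explicitly. Euclid's algorithm: 110 = 6·17 + 8, 17 = 2·8 + 1; back-substituting gives 1 = 13·17 − 2·110, so 17⁻¹ ≡ 13 (mod 110).
Since φ is injective, we find φ⁻¹(2): we need 17x ≡ 2 − 97 ≡ 15 (mod 110). Using 17⁻¹ = 13: x ≡ 13·15 = 195 = 1·110 + 85, so x = 85.
Check: φ(85) = 17·85 + 97 = 1542 = 14·110 + 2 ≡ 2 (mod 110).

85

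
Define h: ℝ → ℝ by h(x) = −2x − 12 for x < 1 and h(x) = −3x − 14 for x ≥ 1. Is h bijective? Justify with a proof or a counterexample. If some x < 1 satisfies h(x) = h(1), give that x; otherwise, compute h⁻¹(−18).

Both pieces are strictly decreasing (slopes −2 and −3), so each is injective on its own interval.
The left piece maps (−∞, 1) onto (−14, ∞); the right piece maps [1, ∞) onto (−∞, −17].
The images leave a gap (−14 has no preimage), so h is not surjective, hence not bijective.
Because the two images are disjoint, no x < 1 has h(x) = h(1), so we compute h⁻¹(−18): −18 lies in (−∞, −17], so solve −3x − 14 = −18: x = (−18 + 14)/(−3) = 4/3.

4/3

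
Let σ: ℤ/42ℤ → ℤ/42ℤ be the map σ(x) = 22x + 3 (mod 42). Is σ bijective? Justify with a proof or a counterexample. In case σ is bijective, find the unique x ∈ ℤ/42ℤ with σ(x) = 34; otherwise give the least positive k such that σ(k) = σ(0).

We have gcd(22, 42) = 2 > 1. Taking s = 0 and t = 21: σ(0) = 3 and σ(21) = 22·21 + 3 = 465 ≡ 3 (mod 42).
So σ(0) = σ(21) while 0 ≠ 21, therefore σ is not injective, hence not bijective.
Since σ is not bijective, we find the least positive k with σ(k) = σ(0): this means 22k ≡ 0 (mod 42), i.e. 42 ∣ 22k. Since gcd(22, 42) = 2, dividing through by 2 this holds exactly when 21 ∣ 11k, and as gcd(11, 21) = 1, exactly when 21 ∣ k.
The smallest positive such k is 21.

21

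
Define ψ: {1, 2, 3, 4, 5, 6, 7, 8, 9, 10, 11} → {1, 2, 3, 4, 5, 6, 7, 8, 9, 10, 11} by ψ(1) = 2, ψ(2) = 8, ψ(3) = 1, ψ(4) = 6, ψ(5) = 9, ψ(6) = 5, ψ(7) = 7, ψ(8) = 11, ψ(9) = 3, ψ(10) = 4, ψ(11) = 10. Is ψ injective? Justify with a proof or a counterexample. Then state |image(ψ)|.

11

The values ψ(1), …, ψ(11) are 2, 8, 1, 6, 9, 5, 7, 11, 3, 4, 10 — all distinct.
So ψ(x_1) = ψ(x_2) only when x_1 = x_2, and ψ is injective.
The image of ψ is {1, 2, 3, 4, 5, 6, 7, 8, 9, 10, 11}, which has 11 elements.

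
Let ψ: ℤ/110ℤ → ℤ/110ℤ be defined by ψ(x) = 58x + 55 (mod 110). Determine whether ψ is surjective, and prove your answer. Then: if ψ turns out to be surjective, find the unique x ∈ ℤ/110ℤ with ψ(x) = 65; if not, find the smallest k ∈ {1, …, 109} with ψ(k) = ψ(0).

Since gcd(58, 110) = 2, we have 58x ≡ 0 (mod 2) for all x, so ψ(x) ≡ 1 (mod 2).
But 0 ≢ 1 (mod 2), so 0 ∈ ℤ/110ℤ has no preimage. Therefore ψ is not surjective.
Since ψ is not surjective, we find the least positive k with ψ(k) = ψ(0): this means 58k ≡ 0 (mod 110), i.e. 110 ∣ 58k. Since gcd(58, 110) = 2, dividing through by 2 this holds exactly when 55 ∣ 29k, and as gcd(29, 55) = 1, exactly when 55 ∣ k.
The smallest positive such k is 55.

55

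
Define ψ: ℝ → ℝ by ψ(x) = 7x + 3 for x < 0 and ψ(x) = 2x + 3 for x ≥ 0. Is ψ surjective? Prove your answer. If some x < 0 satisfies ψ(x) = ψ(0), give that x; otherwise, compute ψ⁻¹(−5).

-8/7

Both pieces are strictly increasing (slopes 7 and 2), so each is injective on its own interval.
The left piece maps (−∞, 0) onto (−∞, 3); the right piece maps [0, ∞) onto [3, ∞).
These images together cover ℝ, so ψ is surjective.
Because the two images are disjoint, no x < 0 has ψ(x) = ψ(0), so we compute ψ⁻¹(−5): −5 lies in (−∞, 3), so solve 7x + 3 = −5: x = (−5 − 3)/7 = −8/7.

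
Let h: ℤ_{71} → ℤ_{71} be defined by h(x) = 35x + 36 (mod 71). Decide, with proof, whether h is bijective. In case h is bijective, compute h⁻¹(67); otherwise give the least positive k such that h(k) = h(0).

9

If h(s) = h(t), then 35s ≡ 35t (mod 71). Because gcd(35, 71) = 1, we may cancel 35 to get s ≡ t (mod 71).
We now compute 35⁻¹ mod 71 explicitly. Euclid's algorithm: 71 = 2·35 + 1; back-substituting gives 1 = 69·35 − 34·71, so 35⁻¹ ≡ 69 (mod 71).
For any y ∈ ℤ_{71}, x = 69(y − 36) mod 71 satisfies h(x) = 35·69(y − 36) + 36 ≡ y (since 35·69 ≡ 1 mod 71). So every y has a preimage.
So h is bijective.
Since h is bijective, we find h⁻¹(67): we need 35x ≡ 67 − 36 ≡ 31 (mod 71). Using 35⁻¹ = 69: x ≡ 69·31 = 2139 = 30·71 + 9, so x = 9.
Check: h(9) = 35·9 + 36 = 351 = 4·71 + 67 ≡ 67 (mod 71).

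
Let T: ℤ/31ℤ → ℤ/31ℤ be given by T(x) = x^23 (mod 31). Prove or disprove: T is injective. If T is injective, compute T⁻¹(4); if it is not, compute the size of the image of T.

Since 31 is prime, the nonzero elements of ℤ/31ℤ form a cyclic group of order 30.
As gcd(23, 30) = 1, raising to the 23rd power is a bijection on this group: if s^23 ≡ t^23 then (st^{−1})^23 = 1, and the only element of order dividing gcd(23, 30) = 1 is 1, so s = t.
With T(0) = 0 this makes T injective on all of ℤ/31ℤ, hence bijective (finite equal-size domain and codomain). In particular T is injective.
Since T is injective, we find the preimage of 4. The inverse of x ↦ x^23 on (ℤ/31ℤ)^× is x ↦ x^17, because 23·17 = 391 = 13·30 + 1 ≡ 1 (mod 30) and x^{30} = 1 for x ≠ 0 (Fermat). So T⁻¹(4) = 4^17 mod 31.
Repeated squaring mod 31: 4^1 ≡ 4, 4^2 ≡ 4² = 16, 4^4 ≡ 16² = 256 ≡ 8, 4^8 ≡ 8² = 64 ≡ 2, 4^16 ≡ 2² = 4. Since 17 = 16 + 1, 4^17 ≡ 4·4: 4·4 = 16. So 4^17 ≡ 16 (mod 31).
Hence T⁻¹(4) = 16.

16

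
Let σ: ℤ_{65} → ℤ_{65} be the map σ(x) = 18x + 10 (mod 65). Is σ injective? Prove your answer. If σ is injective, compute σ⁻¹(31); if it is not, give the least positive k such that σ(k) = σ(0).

If σ(s) = σ(t), then 18s ≡ 18t (mod 65). Because gcd(18, 65) = 1, we may cancel 18 to get s ≡ t (mod 65).
So σ is injective.
We now compute 18⁻¹ mod 65 explicitly. Euclid's algorithm: 65 = 3·18 + 11, 18 = 1·11 + 7, 11 = 1·7 + 4, 7 = 1·4 + 3, 4 = 1·3 + 1; back-substituting gives 1 = 47·18 − 13·65, so 18⁻¹ ≡ 47 (mod 65).
Since σ is injective, we find σ⁻¹(31): we need 18x ≡ 31 − 10 ≡ 21 (mod 65). Using 18⁻¹ = 47: x ≡ 47·21 = 987 = 15·65 + 12, so x = 12.
Check: σ(12) = 18·12 + 10 = 226 = 3·65 + 31 ≡ 31 (mod 65).

12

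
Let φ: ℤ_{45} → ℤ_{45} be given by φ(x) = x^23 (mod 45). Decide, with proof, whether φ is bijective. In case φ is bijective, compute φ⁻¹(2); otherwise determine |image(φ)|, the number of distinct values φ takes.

35

φ(0) = 0^23 = 0.
φ(15): Repeated squaring mod 45: 15^1 ≡ 15, 15^2 ≡ 15² = 225 ≡ 0, 15^4 ≡ 0² = 0, 15^8 ≡ 0² = 0, 15^16 ≡ 0² = 0. Since 23 = 16 + 4 + 2 + 1, 15^23 ≡ 0·0·0·15: 0·0 = 0, then 0·0 = 0, then 0·15 = 0. So 15^23 ≡ 0 (mod 45).
So φ(0) = φ(15) = 0 while 0 ≠ 15, hence φ is not injective, hence not bijective.
Since φ is not bijective, we determine |image(φ)|. Computing x^23 mod 45 for each x (by repeated squaring, reducing mod 45 at every step), the values φ(0), φ(1), …, φ(44) are: 0, 1, 23, 27, 34, 20, 36, 13, 17, 9, 10, 41, 18, 7, 29, 0, 31, 8, 27, 19, 5, 36, 43, 2, 9, 40, 26, 18, 37, 14, 0, 16, 38, 27, 4, 35, 36, 28, 32, 9, 25, 11, 18, 22, 44.
The distinct values are {0, 1, 2, 4, 5, 7, 8, 9, 10, 11, 13, 14, 16, 17, 18, 19, 20, 22, 23, 25, 26, 27, 28, 29, 31, 32, 34, 35, 36, 37, 38, 40, 41, 43, 44}; there are 35 of them.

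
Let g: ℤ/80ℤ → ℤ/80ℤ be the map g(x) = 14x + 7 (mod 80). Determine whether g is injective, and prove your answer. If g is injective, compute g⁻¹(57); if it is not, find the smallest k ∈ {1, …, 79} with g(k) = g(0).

40

Recall that g is injective if g(a) = g(b) implies a = b.
We have gcd(14, 80) = 2 > 1. Taking a = 0 and b = 40: g(0) = 7 and g(40) = 14·40 + 7 = 567 ≡ 7 (mod 80).
So g(0) = g(40) while 0 ≠ 40, so g is not injective.
Since g is not injective, we find the least positive k with g(k) = g(0): this means 14k ≡ 0 (mod 80), i.e. 80 ∣ 14k. Since gcd(14, 80) = 2, dividing through by 2 this holds exactly when 40 ∣ 7k, and as gcd(7, 40) = 1, exactly when 40 ∣ k.
The smallest positive such k is 40.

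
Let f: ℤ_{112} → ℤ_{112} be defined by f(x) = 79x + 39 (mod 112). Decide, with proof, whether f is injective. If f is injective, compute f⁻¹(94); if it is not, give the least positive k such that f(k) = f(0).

By definition, f is injective if f(u) = f(v) implies u = v.
If f(u) = f(v), then 79u ≡ 79v (mod 112). Because gcd(79, 112) = 1, we may cancel 79 to get u ≡ v (mod 112).
So f is injective.
We now compute 79⁻¹ mod 112 explicitly. Euclid's algorithm: 112 = 1·79 + 33, 79 = 2·33 + 13, 33 = 2·13 + 7, 13 = 1·7 + 6, 7 = 1·6 + 1; back-substituting gives 1 = 95·79 − 67·112, so 79⁻¹ ≡ 95 (mod 112).
Since f is injective, we find f⁻¹(94): we need 79x ≡ 94 − 39 ≡ 55 (mod 112). Using 79⁻¹ = 95: x ≡ 95·55 = 5225 = 46·112 + 73, so x = 73.
Check: f(73) = 79·73 + 39 = 5806 = 51·112 + 94 ≡ 94 (mod 112).

73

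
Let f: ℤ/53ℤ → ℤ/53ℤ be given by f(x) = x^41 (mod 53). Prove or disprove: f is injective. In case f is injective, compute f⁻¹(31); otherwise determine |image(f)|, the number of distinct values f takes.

20

Since 53 is prime, the nonzero elements of ℤ/53ℤ form a cyclic group of order 52.
As gcd(41, 52) = 1, raising to the 41st power is a bijection on this group: if a^41 ≡ b^41 then (ab^{−1})^41 = 1, and the only element of order dividing gcd(41, 52) = 1 is 1, so a = b.
With f(0) = 0 this makes f injective on all of ℤ/53ℤ, hence bijective (finite equal-size domain and codomain). In particular f is injective.
Since f is injective, we find the preimage of 31. The inverse of x ↦ x^41 on (ℤ/53ℤ)^× is x ↦ x^33, because 41·33 = 1353 = 26·52 + 1 ≡ 1 (mod 52) and x^{52} = 1 for x ≠ 0 (Fermat). So f⁻¹(31) = 31^33 mod 53.
Repeated squaring mod 53: 31^1 ≡ 31, 31^2 ≡ 31² = 961 ≡ 7, 31^4 ≡ 7² = 49, 31^8 ≡ 49² = 2401 ≡ 16, 31^16 ≡ 16² = 256 ≡ 44, 31^32 ≡ 44² = 1936 ≡ 28. Since 33 = 32 + 1, 31^33 ≡ 28·31: 28·31 = 868 ≡ 20. So 31^33 ≡ 20 (mod 53).
Hence f⁻¹(31) = 20.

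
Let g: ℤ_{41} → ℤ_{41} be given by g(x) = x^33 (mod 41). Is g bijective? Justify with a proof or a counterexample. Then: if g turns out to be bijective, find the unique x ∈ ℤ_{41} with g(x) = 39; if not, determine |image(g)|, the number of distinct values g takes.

Since 41 is prime, the nonzero elements of ℤ_{41} form a cyclic group of order 40.
As gcd(33, 40) = 1, raising to the 33rd power is a bijection on this group: if s^33 ≡ t^33 then (st^{−1})^33 = 1, and the only element of order dividing gcd(33, 40) = 1 is 1, so s = t.
With g(0) = 0 this makes g injective on all of ℤ_{41}, hence bijective (finite equal-size domain and codomain). In particular g is bijective.
Since g is bijective, we find the preimage of 39. The inverse of x ↦ x^33 on (ℤ_{41})^× is x ↦ x^17, because 33·17 = 561 = 14·40 + 1 ≡ 1 (mod 40) and x^{40} = 1 for x ≠ 0 (Fermat). So g⁻¹(39) = 39^17 mod 41.
Repeated squaring mod 41: 39^1 ≡ 39, 39^2 ≡ 39² = 1521 ≡ 4, 39^4 ≡ 4² = 16, 39^8 ≡ 16² = 256 ≡ 10, 39^16 ≡ 10² = 100 ≡ 18. Since 17 = 16 + 1, 39^17 ≡ 18·39: 18·39 = 702 ≡ 5. So 39^17 ≡ 5 (mod 41).
Hence g⁻¹(39) = 5.

5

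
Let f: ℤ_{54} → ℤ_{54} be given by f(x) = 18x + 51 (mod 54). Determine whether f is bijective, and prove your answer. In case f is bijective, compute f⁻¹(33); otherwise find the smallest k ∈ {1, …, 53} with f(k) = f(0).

3

We have gcd(18, 54) = 18 > 1. Taking a = 0 and b = 3: f(0) = 51 and f(3) = 18·3 + 51 = 105 ≡ 51 (mod 54).
So f(0) = f(3) while 0 ≠ 3, so f is not injective, hence not bijective.
Since f is not bijective, we find the least positive k with f(k) = f(0): this means 18k ≡ 0 (mod 54), i.e. 54 ∣ 18k. Since gcd(18, 54) = 18, dividing through by 18 this holds exactly when 3 ∣ k.
The smallest positive such k is 3.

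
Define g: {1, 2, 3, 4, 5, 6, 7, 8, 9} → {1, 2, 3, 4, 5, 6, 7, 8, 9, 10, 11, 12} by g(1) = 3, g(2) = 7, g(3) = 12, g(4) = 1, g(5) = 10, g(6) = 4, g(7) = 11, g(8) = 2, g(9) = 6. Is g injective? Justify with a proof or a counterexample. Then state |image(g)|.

9

The values g(1), …, g(9) are 3, 7, 12, 1, 10, 4, 11, 2, 6 — all distinct.
So g(s) = g(t) only when s = t, and g is injective.
The image of g is {1, 2, 3, 4, 6, 7, 10, 11, 12}, which has 9 elements.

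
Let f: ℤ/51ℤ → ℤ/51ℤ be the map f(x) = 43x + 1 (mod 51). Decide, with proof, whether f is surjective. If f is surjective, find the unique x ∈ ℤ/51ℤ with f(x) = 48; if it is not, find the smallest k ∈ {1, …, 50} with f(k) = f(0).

26

Since gcd(43, 51) = 1, 43 is invertible modulo 51. Euclid's algorithm: 51 = 1·43 + 8, 43 = 5·8 + 3, 8 = 2·3 + 2, 3 = 1·2 + 1; back-substituting gives 1 = 19·43 − 16·51, so 43⁻¹ ≡ 19 (mod 51).
Then y ↦ 19(y − 1) is a two-sided inverse to f, so every y ∈ ℤ/51ℤ has a preimage.
Hence f is surjective.
Since f is surjective, we find f⁻¹(48): we need 43x ≡ 48 − 1 ≡ 47 (mod 51). Using 43⁻¹ = 19: x ≡ 19·47 = 893 = 17·51 + 26, so x = 26.
Check: f(26) = 43·26 + 1 = 1119 = 21·51 + 48 ≡ 48 (mod 51).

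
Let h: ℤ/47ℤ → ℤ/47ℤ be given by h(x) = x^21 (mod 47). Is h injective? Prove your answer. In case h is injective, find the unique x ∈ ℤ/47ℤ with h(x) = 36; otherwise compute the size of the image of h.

Since 47 is prime, the nonzero elements of ℤ/47ℤ form a cyclic group of order 46.
As gcd(21, 46) = 1, raising to the 21st power is a bijection on this group: if u^21 ≡ v^21 then (uv^{−1})^21 = 1, and the only element of order dividing gcd(21, 46) = 1 is 1, so u = v.
With h(0) = 0 this makes h injective on all of ℤ/47ℤ, hence bijective (finite equal-size domain and codomain). In particular h is injective.
Since h is injective, we find the preimage of 36. The inverse of x ↦ x^21 on (ℤ/47ℤ)^× is x ↦ x^11, because 21·11 = 231 = 5·46 + 1 ≡ 1 (mod 46) and x^{46} = 1 for x ≠ 0 (Fermat). So h⁻¹(36) = 36^11 mod 47.
Repeated squaring mod 47: 36^1 ≡ 36, 36^2 ≡ 36² = 1296 ≡ 27, 36^4 ≡ 27² = 729 ≡ 24, 36^8 ≡ 24² = 576 ≡ 12. Since 11 = 8 + 2 + 1, 36^11 ≡ 12·27·36: 12·27 = 324 ≡ 42, then 42·36 = 1512 ≡ 8. So 36^11 ≡ 8 (mod 47).
Hence h⁻¹(36) = 8.

8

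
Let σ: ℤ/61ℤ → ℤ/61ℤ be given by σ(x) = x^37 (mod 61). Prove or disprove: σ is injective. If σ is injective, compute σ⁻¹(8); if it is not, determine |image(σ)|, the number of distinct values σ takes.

37

Since 61 is prime, the nonzero elements of ℤ/61ℤ form a cyclic group of order 60.
As gcd(37, 60) = 1, raising to the 37th power is a bijection on this group: if a^37 ≡ b^37 then (ab^{−1})^37 = 1, and the only element of order dividing gcd(37, 60) = 1 is 1, so a = b.
With σ(0) = 0 this makes σ injective on all of ℤ/61ℤ, hence bijective (finite equal-size domain and codomain). In particular σ is injective.
Since σ is injective, we find the preimage of 8. The inverse of x ↦ x^37 on (ℤ/61ℤ)^× is x ↦ x^13, because 37·13 = 481 = 8·60 + 1 ≡ 1 (mod 60) and x^{60} = 1 for x ≠ 0 (Fermat). So σ⁻¹(8) = 8^13 mod 61.
Repeated squaring mod 61: 8^1 ≡ 8, 8^2 ≡ 8² = 64 ≡ 3, 8^4 ≡ 3² = 9, 8^8 ≡ 9² = 81 ≡ 20. Since 13 = 8 + 4 + 1, 8^13 ≡ 20·9·8: 20·9 = 180 ≡ 58, then 58·8 = 464 ≡ 37. So 8^13 ≡ 37 (mod 61).
Hence σ⁻¹(8) = 37.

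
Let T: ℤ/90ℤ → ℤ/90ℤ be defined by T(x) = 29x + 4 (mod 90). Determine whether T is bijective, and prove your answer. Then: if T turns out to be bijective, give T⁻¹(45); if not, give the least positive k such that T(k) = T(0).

79

Suppose T(s) = T(t) in ℤ/90ℤ. Then 29s + 4 ≡ 29t + 4 (mod 90), therefore 29(s − t) ≡ 0 (mod 90).
Since gcd(29, 90) = 1, 29 is invertible modulo 90, hence s − t ≡ 0 (mod 90), i.e. s = t.
We now compute 29⁻¹ mod 90 explicitly. Euclid's algorithm: 90 = 3·29 + 3, 29 = 9·3 + 2, 3 = 1·2 + 1; back-substituting gives 1 = 59·29 − 19·90, so 29⁻¹ ≡ 59 (mod 90).
Then y ↦ 59(y − 4) is a two-sided inverse to T, so every y ∈ ℤ/90ℤ has a preimage.
Thus T is bijective.
Since T is bijective, we compute T⁻¹(45): solve 29x + 4 ≡ 45 (mod 90), i.e. 29x ≡ 41 (mod 90).
Multiplying by 29⁻¹ = 59 gives x ≡ 59·41 = 2419 = 26·90 + 79 ≡ 79 (mod 90).
Check: T(79) = 29·79 + 4 = 2295 = 25·90 + 45 ≡ 45 (mod 90).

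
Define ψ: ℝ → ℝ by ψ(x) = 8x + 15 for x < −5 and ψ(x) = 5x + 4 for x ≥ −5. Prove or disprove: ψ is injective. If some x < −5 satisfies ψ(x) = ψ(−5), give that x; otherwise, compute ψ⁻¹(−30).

-45/8

Both pieces are strictly increasing (slopes 8 and 5), so each is injective on its own interval.
The left piece maps (−∞, −5) onto (−∞, −25); the right piece maps [−5, ∞) onto [−21, ∞).
These images are disjoint, so no value is attained by both pieces. Therefore ψ is injective.
Because the two images are disjoint, no x < −5 has ψ(x) = ψ(−5), so we compute ψ⁻¹(−30): −30 lies in (−∞, −25), so solve 8x + 15 = −30: x = (−30 − 15)/8 = −45/8.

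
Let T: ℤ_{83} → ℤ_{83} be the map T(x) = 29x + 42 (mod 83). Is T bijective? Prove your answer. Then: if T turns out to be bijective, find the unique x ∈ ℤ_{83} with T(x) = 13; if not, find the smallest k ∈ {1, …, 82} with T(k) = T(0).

Suppose T(a) = T(b) in ℤ_{83}. Then 29a + 42 ≡ 29b + 42 (mod 83), so 29(a − b) ≡ 0 (mod 83).
Since gcd(29, 83) = 1, 29 is invertible modulo 83, so a − b ≡ 0 (mod 83), i.e. a = b.
We now compute 29⁻¹ mod 83 explicitly. Euclid's algorithm: 83 = 2·29 + 25, 29 = 1·25 + 4, 25 = 6·4 + 1; back-substituting gives 1 = 63·29 − 22·83, so 29⁻¹ ≡ 63 (mod 83).
Then y ↦ 63(y − 42) is a two-sided inverse to T, so every y ∈ ℤ_{83} has a preimage.
Therefore T is bijective.
Since T is bijective, we compute T⁻¹(13): solve 29x + 42 ≡ 13 (mod 83), i.e. 29x ≡ 54 (mod 83).
Multiplying by 29⁻¹ = 63 gives x ≡ 63·54 = 3402 = 40·83 + 82 ≡ 82 (mod 83).
Check: T(82) = 29·82 + 42 = 2420 = 29·83 + 13 ≡ 13 (mod 83).

82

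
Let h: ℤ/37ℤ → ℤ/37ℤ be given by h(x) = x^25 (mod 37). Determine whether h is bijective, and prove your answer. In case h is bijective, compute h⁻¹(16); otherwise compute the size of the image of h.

9

Since 37 is prime, the nonzero elements of ℤ/37ℤ form a cyclic group of order 36.
As gcd(25, 36) = 1, raising to the 25th power is a bijection on this group: if a^25 ≡ b^25 then (ab^{−1})^25 = 1, and the only element of order dividing gcd(25, 36) = 1 is 1, so a = b.
With h(0) = 0 this makes h injective on all of ℤ/37ℤ, hence bijective (finite equal-size domain and codomain). In particular h is bijective.
Since h is bijective, we find the preimage of 16. The inverse of x ↦ x^25 on (ℤ/37ℤ)^× is x ↦ x^13, because 25·13 = 325 = 9·36 + 1 ≡ 1 (mod 36) and x^{36} = 1 for x ≠ 0 (Fermat). So h⁻¹(16) = 16^13 mod 37.
Repeated squaring mod 37: 16^1 ≡ 16, 16^2 ≡ 16² = 256 ≡ 34, 16^4 ≡ 34² = 1156 ≡ 9, 16^8 ≡ 9² = 81 ≡ 7. Since 13 = 8 + 4 + 1, 16^13 ≡ 7·9·16: 7·9 = 63 ≡ 26, then 26·16 = 416 ≡ 9. So 16^13 ≡ 9 (mod 37).
Hence h⁻¹(16) = 9.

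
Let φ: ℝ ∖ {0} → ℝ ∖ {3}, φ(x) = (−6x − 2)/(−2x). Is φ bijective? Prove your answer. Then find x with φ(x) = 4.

1

Suppose φ(s) = φ(t). Cross-multiplying: (−6s − 2)(−2t) = (−6t − 2)(−2s).
Expanding both sides and cancelling the symmetric terms leaves −4·(s − t) = 0. Since −4 ≠ 0, s = t. Hence φ is injective.
For any y ≠ 3, solving y(−2x) = −6x − 2 for x gives a well-defined x ≠ 0. So φ is surjective.
Thus φ is bijective.
Solving φ(x) = 4: cross-multiplying gives −6x − 2 = 4(−2x), which rearranges to 2x = 2, so x = 1.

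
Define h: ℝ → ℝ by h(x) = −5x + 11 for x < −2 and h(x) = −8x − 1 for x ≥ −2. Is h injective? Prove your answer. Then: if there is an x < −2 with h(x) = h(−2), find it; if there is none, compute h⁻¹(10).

-11/8

Both pieces are strictly decreasing (slopes −5 and −8), so each is injective on its own interval.
The left piece maps (−∞, −2) onto (21, ∞); the right piece maps [−2, ∞) onto (−∞, 15].
These images are disjoint, so no value is attained by both pieces. Hence h is injective.
Because the two images are disjoint, no x < −2 has h(x) = h(−2), so we compute h⁻¹(10): 10 lies in (−∞, 15], so solve −8x − 1 = 10: x = (10 + 1)/(−8) = −11/8.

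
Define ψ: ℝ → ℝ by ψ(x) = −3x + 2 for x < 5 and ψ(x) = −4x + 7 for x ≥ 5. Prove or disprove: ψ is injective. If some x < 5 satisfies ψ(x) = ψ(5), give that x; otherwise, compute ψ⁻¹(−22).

Both pieces are strictly decreasing (slopes −3 and −4), so each is injective on its own interval.
The left piece maps (−∞, 5) onto (−13, ∞); the right piece maps [5, ∞) onto (−∞, −13].
These images are disjoint, so no value is attained by both pieces. Hence ψ is injective.
Because the two images are disjoint, no x < 5 has ψ(x) = ψ(5), so we compute ψ⁻¹(−22): −22 lies in (−∞, −13], so solve −4x + 7 = −22: x = (−22 − 7)/(−4) = 29/4.

29/4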